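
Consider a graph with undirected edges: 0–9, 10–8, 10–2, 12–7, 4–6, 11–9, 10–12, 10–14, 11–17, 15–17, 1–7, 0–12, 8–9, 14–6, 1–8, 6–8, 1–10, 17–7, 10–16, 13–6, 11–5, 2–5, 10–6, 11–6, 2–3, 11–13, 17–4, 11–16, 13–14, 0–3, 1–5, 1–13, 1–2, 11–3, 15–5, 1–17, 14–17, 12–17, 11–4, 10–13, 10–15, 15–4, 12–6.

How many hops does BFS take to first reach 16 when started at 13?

2

Level 0: 13
Level 1: 1, 6, 10, 11, 14
Level 2: 2, 3, 4, 5, 7, 8, 9, 12, 15, 16, 17
Level 3: 0
16 first appears at level 2.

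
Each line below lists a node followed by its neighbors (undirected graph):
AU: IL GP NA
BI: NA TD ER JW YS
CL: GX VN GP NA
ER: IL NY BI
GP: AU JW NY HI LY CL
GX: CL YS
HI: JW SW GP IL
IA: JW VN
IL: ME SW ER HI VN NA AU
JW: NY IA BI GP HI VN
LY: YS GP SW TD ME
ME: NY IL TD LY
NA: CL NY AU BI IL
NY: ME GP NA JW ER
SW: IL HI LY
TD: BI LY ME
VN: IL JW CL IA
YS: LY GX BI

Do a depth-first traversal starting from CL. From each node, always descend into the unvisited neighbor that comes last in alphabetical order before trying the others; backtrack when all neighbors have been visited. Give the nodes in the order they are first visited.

CL, VN, JW, NY, NA, IL, SW, LY, YS, GX, BI, TD, ME, ER, GP, HI, AU, IA

Visit CL
CL → VN
VN → JW
JW → NY
NY → NA
NA → IL
IL → SW
SW → LY
LY → YS
YS → GX
YS → BI
BI → TD
TD → ME
BI → ER
LY → GP
GP → HI
GP → AU
JW → IA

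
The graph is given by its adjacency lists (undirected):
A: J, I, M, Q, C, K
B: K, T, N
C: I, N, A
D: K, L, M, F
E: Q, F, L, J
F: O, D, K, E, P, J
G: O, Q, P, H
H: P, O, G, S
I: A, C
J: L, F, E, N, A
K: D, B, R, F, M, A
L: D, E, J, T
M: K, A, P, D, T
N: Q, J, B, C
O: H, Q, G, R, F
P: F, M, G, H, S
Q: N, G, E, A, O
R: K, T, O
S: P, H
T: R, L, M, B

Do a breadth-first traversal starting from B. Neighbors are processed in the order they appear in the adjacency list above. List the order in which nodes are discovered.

Visit B; enqueue K, T, N → queue [K, T, N]
Visit K; enqueue D, R, F, M, A → queue [T, N, D, R, F, M, A]
Visit T; enqueue L → queue [N, D, R, F, M, A, L]
Visit N; enqueue Q, J, C → queue [D, R, F, M, A, L, Q, J, C]
Visit D → queue [R, F, M, A, L, Q, J, C]
Visit R; enqueue O → queue [F, M, A, L, Q, J, C, O]
Visit F; enqueue E, P → queue [M, A, L, Q, J, C, O, E, P]
Visit M → queue [A, L, Q, J, C, O, E, P]
Visit A; enqueue I → queue [L, Q, J, C, O, E, P, I]
Visit L → queue [Q, J, C, O, E, P, I]
Visit Q; enqueue G → queue [J, C, O, E, P, I, G]
Visit J → queue [C, O, E, P, I, G]
Visit C → queue [O, E, P, I, G]
Visit O; enqueue H → queue [E, P, I, G, H]
Visit E → queue [P, I, G, H]
Visit P; enqueue S → queue [I, G, H, S]
Visit I → queue [G, H, S]
Visit G → queue [H, S]
Visit H → queue [S]
Visit S → queue []

B, K, T, N, D, R, F, M, A, L, Q, J, C, O, E, P, I, G, H, S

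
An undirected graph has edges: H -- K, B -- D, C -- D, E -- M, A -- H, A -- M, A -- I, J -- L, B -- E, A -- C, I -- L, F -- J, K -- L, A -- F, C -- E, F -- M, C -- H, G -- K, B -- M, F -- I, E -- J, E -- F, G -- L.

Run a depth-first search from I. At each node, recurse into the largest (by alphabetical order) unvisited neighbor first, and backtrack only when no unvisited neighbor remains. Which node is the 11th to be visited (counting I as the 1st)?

Visit I
I → L
L → K
K → H
H → C
C → E
E → M
M → F
F → J
F → A
M → B
B → D
K → G

Visit order: I, L, K, H, C, E, M, F, J, A, B, D, G

B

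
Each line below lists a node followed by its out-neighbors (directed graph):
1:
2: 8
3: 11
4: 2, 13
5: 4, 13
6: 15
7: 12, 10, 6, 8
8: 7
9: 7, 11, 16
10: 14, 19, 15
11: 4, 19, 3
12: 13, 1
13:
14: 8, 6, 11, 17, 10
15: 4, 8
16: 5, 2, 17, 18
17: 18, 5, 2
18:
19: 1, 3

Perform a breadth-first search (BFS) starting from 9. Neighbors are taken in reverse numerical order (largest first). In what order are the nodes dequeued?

9 → 16 → 11 → 7 → 18 → 17 → 5 → 2 → 19 → 4 → 3 → 12 → 10 → 8 → 6 → 13 → 1 → 15 → 14

Visit 9; enqueue 16, 11, 7 → queue [16, 11, 7]
Visit 16; enqueue 18, 17, 5, 2 → queue [11, 7, 18, 17, 5, 2]
Visit 11; enqueue 19, 4, 3 → queue [7, 18, 17, 5, 2, 19, 4, 3]
Visit 7; enqueue 12, 10, 8, 6 → queue [18, 17, 5, 2, 19, 4, 3, 12, 10, 8, 6]
Visit 18 → queue [17, 5, 2, 19, 4, 3, 12, 10, 8, 6]
Visit 17 → queue [5, 2, 19, 4, 3, 12, 10, 8, 6]
Visit 5; enqueue 13 → queue [2, 19, 4, 3, 12, 10, 8, 6, 13]
Visit 2 → queue [19, 4, 3, 12, 10, 8, 6, 13]
Visit 19; enqueue 1 → queue [4, 3, 12, 10, 8, 6, 13, 1]
Visit 4 → queue [3, 12, 10, 8, 6, 13, 1]
Visit 3 → queue [12, 10, 8, 6, 13, 1]
Visit 12 → queue [10, 8, 6, 13, 1]
Visit 10; enqueue 15, 14 → queue [8, 6, 13, 1, 15, 14]
Visit 8 → queue [6, 13, 1, 15, 14]
Visit 6 → queue [13, 1, 15, 14]
Visit 13 → queue [1, 15, 14]
Visit 1 → queue [15, 14]
Visit 15 → queue [14]
Visit 14 → queue []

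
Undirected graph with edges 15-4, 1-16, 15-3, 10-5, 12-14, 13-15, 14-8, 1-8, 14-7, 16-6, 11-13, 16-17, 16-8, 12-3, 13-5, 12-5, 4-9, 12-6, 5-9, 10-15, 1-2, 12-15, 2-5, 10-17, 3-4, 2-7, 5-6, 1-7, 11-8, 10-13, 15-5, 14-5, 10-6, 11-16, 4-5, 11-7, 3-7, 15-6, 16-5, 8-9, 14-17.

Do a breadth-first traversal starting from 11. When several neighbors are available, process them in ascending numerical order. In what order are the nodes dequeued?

11, 7, 8, 13, 16, 1, 2, 3, 14, 9, 5, 10, 15, 6, 17, 4, 12

Visit 11; enqueue 7, 8, 13, 16 → queue [7, 8, 13, 16]
Visit 7; enqueue 1, 2, 3, 14 → queue [8, 13, 16, 1, 2, 3, 14]
Visit 8; enqueue 9 → queue [13, 16, 1, 2, 3, 14, 9]
Visit 13; enqueue 5, 10, 15 → queue [16, 1, 2, 3, 14, 9, 5, 10, 15]
Visit 16; enqueue 6, 17 → queue [1, 2, 3, 14, 9, 5, 10, 15, 6, 17]
Visit 1 → queue [2, 3, 14, 9, 5, 10, 15, 6, 17]
Visit 2 → queue [3, 14, 9, 5, 10, 15, 6, 17]
Visit 3; enqueue 4, 12 → queue [14, 9, 5, 10, 15, 6, 17, 4, 12]
Visit 14 → queue [9, 5, 10, 15, 6, 17, 4, 12]
Visit 9 → queue [5, 10, 15, 6, 17, 4, 12]
Visit 5 → queue [10, 15, 6, 17, 4, 12]
Visit 10 → queue [15, 6, 17, 4, 12]
Visit 15 → queue [6, 17, 4, 12]
Visit 6 → queue [17, 4, 12]
Visit 17 → queue [4, 12]
Visit 4 → queue [12]
Visit 12 → queue []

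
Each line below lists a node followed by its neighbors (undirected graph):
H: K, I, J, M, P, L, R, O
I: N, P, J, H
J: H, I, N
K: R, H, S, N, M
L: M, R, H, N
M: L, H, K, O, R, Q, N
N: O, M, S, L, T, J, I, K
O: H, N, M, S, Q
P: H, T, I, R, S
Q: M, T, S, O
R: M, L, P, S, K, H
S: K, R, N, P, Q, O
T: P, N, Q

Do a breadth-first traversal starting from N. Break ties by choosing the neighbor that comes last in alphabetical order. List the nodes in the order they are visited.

N, T, S, O, M, L, K, J, I, Q, P, R, H

Visit N; enqueue T, S, O, M, L, K, J, I → queue [T, S, O, M, L, K, J, I]
Visit T; enqueue Q, P → queue [S, O, M, L, K, J, I, Q, P]
Visit S; enqueue R → queue [O, M, L, K, J, I, Q, P, R]
Visit O; enqueue H → queue [M, L, K, J, I, Q, P, R, H]
Visit M → queue [L, K, J, I, Q, P, R, H]
Visit L → queue [K, J, I, Q, P, R, H]
Visit K → queue [J, I, Q, P, R, H]
Visit J → queue [I, Q, P, R, H]
Visit I → queue [Q, P, R, H]
Visit Q → queue [P, R, H]
Visit P → queue [R, H]
Visit R → queue [H]
Visit H → queue []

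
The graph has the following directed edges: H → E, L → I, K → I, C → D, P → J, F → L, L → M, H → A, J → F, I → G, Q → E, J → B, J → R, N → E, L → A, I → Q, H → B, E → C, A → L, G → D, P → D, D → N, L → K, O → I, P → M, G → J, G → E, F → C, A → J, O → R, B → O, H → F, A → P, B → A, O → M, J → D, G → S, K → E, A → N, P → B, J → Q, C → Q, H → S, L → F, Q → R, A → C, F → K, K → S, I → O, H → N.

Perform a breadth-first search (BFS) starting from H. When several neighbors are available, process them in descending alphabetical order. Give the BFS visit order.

H S N F E B A L K C O P J M I Q D R G

Visit H; enqueue S, N, F, E, B, A → queue [S, N, F, E, B, A]
Visit S → queue [N, F, E, B, A]
Visit N → queue [F, E, B, A]
Visit F; enqueue L, K, C → queue [E, B, A, L, K, C]
Visit E → queue [B, A, L, K, C]
Visit B; enqueue O → queue [A, L, K, C, O]
Visit A; enqueue P, J → queue [L, K, C, O, P, J]
Visit L; enqueue M, I → queue [K, C, O, P, J, M, I]
Visit K → queue [C, O, P, J, M, I]
Visit C; enqueue Q, D → queue [O, P, J, M, I, Q, D]
Visit O; enqueue R → queue [P, J, M, I, Q, D, R]
Visit P → queue [J, M, I, Q, D, R]
Visit J → queue [M, I, Q, D, R]
Visit M → queue [I, Q, D, R]
Visit I; enqueue G → queue [Q, D, R, G]
Visit Q → queue [D, R, G]
Visit D → queue [R, G]
Visit R → queue [G]
Visit G → queue []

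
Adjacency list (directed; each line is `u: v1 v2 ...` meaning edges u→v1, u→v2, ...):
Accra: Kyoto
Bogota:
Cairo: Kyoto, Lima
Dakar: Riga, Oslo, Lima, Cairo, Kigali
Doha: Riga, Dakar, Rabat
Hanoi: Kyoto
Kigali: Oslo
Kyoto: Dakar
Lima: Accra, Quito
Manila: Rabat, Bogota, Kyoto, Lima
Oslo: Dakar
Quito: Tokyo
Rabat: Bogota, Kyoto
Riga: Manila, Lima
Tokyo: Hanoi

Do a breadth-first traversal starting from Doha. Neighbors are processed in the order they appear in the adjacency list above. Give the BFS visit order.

Visit Doha; enqueue Riga, Dakar, Rabat → queue [Riga, Dakar, Rabat]
Visit Riga; enqueue Manila, Lima → queue [Dakar, Rabat, Manila, Lima]
Visit Dakar; enqueue Oslo, Cairo, Kigali → queue [Rabat, Manila, Lima, Oslo, Cairo, Kigali]
Visit Rabat; enqueue Bogota, Kyoto → queue [Manila, Lima, Oslo, Cairo, Kigali, Bogota, Kyoto]
Visit Manila → queue [Lima, Oslo, Cairo, Kigali, Bogota, Kyoto]
Visit Lima; enqueue Accra, Quito → queue [Oslo, Cairo, Kigali, Bogota, Kyoto, Accra, Quito]
Visit Oslo → queue [Cairo, Kigali, Bogota, Kyoto, Accra, Quito]
Visit Cairo → queue [Kigali, Bogota, Kyoto, Accra, Quito]
Visit Kigali → queue [Bogota, Kyoto, Accra, Quito]
Visit Bogota → queue [Kyoto, Accra, Quito]
Visit Kyoto → queue [Accra, Quito]
Visit Accra → queue [Quito]
Visit Quito; enqueue Tokyo → queue [Tokyo]
Visit Tokyo; enqueue Hanoi → queue [Hanoi]
Visit Hanoi → queue []

Doha → Riga → Dakar → Rabat → Manila → Lima → Oslo → Cairo → Kigali → Bogota → Kyoto → Accra → Quito → Tokyo → Hanoi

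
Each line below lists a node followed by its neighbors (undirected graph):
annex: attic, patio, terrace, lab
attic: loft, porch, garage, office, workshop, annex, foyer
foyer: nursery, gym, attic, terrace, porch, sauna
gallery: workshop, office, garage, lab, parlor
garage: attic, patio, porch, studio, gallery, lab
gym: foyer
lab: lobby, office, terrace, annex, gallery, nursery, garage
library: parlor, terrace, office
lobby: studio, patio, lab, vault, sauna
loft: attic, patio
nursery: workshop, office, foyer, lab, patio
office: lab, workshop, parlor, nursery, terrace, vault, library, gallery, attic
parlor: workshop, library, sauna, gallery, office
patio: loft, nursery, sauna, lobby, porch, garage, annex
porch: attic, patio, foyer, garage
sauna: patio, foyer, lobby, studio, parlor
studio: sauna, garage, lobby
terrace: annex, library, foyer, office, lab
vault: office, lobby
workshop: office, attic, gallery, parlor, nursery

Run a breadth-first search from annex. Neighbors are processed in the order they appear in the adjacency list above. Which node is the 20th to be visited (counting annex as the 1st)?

Visit annex; enqueue attic, patio, terrace, lab → queue [attic, patio, terrace, lab]
Visit attic; enqueue loft, porch, garage, office, workshop, foyer → queue [patio, terrace, lab, loft, porch, garage, office, workshop, foyer]
Visit patio; enqueue nursery, sauna, lobby → queue [terrace, lab, loft, porch, garage, office, workshop, foyer, nursery, sauna, lobby]
Visit terrace; enqueue library → queue [lab, loft, porch, garage, office, workshop, foyer, nursery, sauna, lobby, library]
Visit lab; enqueue gallery → queue [loft, porch, garage, office, workshop, foyer, nursery, sauna, lobby, library, gallery]
Visit loft → queue [porch, garage, office, workshop, foyer, nursery, sauna, lobby, library, gallery]
Visit porch → queue [garage, office, workshop, foyer, nursery, sauna, lobby, library, gallery]
Visit garage; enqueue studio → queue [office, workshop, foyer, nursery, sauna, lobby, library, gallery, studio]
Visit office; enqueue parlor, vault → queue [workshop, foyer, nursery, sauna, lobby, library, gallery, studio, parlor, vault]
Visit workshop → queue [foyer, nursery, sauna, lobby, library, gallery, studio, parlor, vault]
Visit foyer; enqueue gym → queue [nursery, sauna, lobby, library, gallery, studio, parlor, vault, gym]
Visit nursery → queue [sauna, lobby, library, gallery, studio, parlor, vault, gym]
Visit sauna → queue [lobby, library, gallery, studio, parlor, vault, gym]
Visit lobby → queue [library, gallery, studio, parlor, vault, gym]
Visit library → queue [gallery, studio, parlor, vault, gym]
Visit gallery → queue [studio, parlor, vault, gym]
Visit studio → queue [parlor, vault, gym]
Visit parlor → queue [vault, gym]
Visit vault → queue [gym]
Visit gym → queue []

Visit order: annex, attic, patio, terrace, lab, loft, porch, garage, office, workshop, foyer, nursery, sauna, lobby, library, gallery, studio, parlor, vault, gym

gym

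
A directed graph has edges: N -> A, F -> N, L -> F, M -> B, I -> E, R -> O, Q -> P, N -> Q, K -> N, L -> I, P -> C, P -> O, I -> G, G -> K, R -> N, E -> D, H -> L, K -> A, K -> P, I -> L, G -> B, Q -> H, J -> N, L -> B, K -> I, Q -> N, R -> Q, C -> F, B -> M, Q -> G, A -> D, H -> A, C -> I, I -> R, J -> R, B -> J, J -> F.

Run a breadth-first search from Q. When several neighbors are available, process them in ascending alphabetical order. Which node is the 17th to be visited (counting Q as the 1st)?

R

Visit Q; enqueue G, H, N, P → queue [G, H, N, P]
Visit G; enqueue B, K → queue [H, N, P, B, K]
Visit H; enqueue A, L → queue [N, P, B, K, A, L]
Visit N → queue [P, B, K, A, L]
Visit P; enqueue C, O → queue [B, K, A, L, C, O]
Visit B; enqueue J, M → queue [K, A, L, C, O, J, M]
Visit K; enqueue I → queue [A, L, C, O, J, M, I]
Visit A; enqueue D → queue [L, C, O, J, M, I, D]
Visit L; enqueue F → queue [C, O, J, M, I, D, F]
Visit C → queue [O, J, M, I, D, F]
Visit O → queue [J, M, I, D, F]
Visit J; enqueue R → queue [M, I, D, F, R]
Visit M → queue [I, D, F, R]
Visit I; enqueue E → queue [D, F, R, E]
Visit D → queue [F, R, E]
Visit F → queue [R, E]
Visit R → queue [E]
Visit E → queue []

Visit order: Q, G, H, N, P, B, K, A, L, C, O, J, M, I, D, F, R, E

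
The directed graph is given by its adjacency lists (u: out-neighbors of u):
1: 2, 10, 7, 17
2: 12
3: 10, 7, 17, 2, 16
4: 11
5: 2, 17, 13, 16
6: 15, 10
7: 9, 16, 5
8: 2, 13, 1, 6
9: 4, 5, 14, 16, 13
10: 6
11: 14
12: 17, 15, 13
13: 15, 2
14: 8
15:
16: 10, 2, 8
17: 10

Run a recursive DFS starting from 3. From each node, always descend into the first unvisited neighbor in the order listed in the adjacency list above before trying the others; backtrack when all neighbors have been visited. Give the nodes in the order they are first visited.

Visit 3
3 → 10
10 → 6
6 → 15
3 → 7
7 → 9
9 → 4
4 → 11
11 → 14
14 → 8
8 → 2
2 → 12
12 → 17
12 → 13
8 → 1
9 → 5
5 → 16

3 10 6 15 7 9 4 11 14 8 2 12 17 13 1 5 16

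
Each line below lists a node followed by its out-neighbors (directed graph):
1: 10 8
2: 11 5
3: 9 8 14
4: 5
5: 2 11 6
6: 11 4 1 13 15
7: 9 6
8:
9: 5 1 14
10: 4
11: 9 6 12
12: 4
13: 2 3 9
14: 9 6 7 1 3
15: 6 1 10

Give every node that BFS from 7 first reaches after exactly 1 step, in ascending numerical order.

Level 0: 7
Level 1: 6, 9
Level 2: 1, 4, 5, 11, 13, 14, 15
Level 3: 2, 3, 8, 10, 12

6, 9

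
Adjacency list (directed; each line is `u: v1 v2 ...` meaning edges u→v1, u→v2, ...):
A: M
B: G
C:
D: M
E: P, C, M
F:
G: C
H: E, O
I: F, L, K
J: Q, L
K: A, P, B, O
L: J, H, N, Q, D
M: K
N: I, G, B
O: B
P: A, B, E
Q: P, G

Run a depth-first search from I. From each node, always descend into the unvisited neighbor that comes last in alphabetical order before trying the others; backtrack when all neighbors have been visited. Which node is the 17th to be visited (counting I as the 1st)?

Visit I
I → L
L → Q
Q → P
P → E
E → M
M → K
K → O
O → B
B → G
G → C
K → A
L → N
L → J
L → H
L → D
I → F

Visit order: I, L, Q, P, E, M, K, O, B, G, C, A, N, J, H, D, F

F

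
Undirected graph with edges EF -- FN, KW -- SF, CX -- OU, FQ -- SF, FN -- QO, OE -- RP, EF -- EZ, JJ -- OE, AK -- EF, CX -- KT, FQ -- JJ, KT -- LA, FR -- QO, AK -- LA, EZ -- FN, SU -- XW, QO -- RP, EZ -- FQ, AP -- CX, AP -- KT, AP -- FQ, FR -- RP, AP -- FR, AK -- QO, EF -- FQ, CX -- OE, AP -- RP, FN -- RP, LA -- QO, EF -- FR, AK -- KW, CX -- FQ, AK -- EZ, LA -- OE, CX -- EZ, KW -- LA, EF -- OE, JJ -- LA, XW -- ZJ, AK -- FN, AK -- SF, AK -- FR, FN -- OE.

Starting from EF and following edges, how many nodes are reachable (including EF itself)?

BFS from EF visits: EF, OE, FR, FQ, FN, EZ, AK, RP, LA, JJ, CX, QO, AP, SF, KW, KT, OU
Reachable nodes: 17 of 20 total.

17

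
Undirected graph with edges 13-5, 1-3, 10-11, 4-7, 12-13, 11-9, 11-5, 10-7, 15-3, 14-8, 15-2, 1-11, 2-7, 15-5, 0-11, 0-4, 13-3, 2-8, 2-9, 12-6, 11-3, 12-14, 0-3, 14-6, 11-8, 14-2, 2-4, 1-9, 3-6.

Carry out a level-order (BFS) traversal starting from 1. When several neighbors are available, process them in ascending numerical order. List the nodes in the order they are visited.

Visit 1; enqueue 3, 9, 11 → queue [3, 9, 11]
Visit 3; enqueue 0, 6, 13, 15 → queue [9, 11, 0, 6, 13, 15]
Visit 9; enqueue 2 → queue [11, 0, 6, 13, 15, 2]
Visit 11; enqueue 5, 8, 10 → queue [0, 6, 13, 15, 2, 5, 8, 10]
Visit 0; enqueue 4 → queue [6, 13, 15, 2, 5, 8, 10, 4]
Visit 6; enqueue 12, 14 → queue [13, 15, 2, 5, 8, 10, 4, 12, 14]
Visit 13 → queue [15, 2, 5, 8, 10, 4, 12, 14]
Visit 15 → queue [2, 5, 8, 10, 4, 12, 14]
Visit 2; enqueue 7 → queue [5, 8, 10, 4, 12, 14, 7]
Visit 5 → queue [8, 10, 4, 12, 14, 7]
Visit 8 → queue [10, 4, 12, 14, 7]
Visit 10 → queue [4, 12, 14, 7]
Visit 4 → queue [12, 14, 7]
Visit 12 → queue [14, 7]
Visit 14 → queue [7]
Visit 7 → queue []

1 → 3 → 9 → 11 → 0 → 6 → 13 → 15 → 2 → 5 → 8 → 10 → 4 → 12 → 14 → 7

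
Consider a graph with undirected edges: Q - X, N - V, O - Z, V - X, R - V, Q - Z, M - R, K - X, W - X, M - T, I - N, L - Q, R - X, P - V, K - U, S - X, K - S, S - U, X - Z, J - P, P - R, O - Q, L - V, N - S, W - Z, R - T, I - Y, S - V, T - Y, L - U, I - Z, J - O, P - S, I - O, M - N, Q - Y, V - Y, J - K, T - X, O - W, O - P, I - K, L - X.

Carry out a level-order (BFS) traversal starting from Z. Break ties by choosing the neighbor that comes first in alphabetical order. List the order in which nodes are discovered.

Visit Z; enqueue I, O, Q, W, X → queue [I, O, Q, W, X]
Visit I; enqueue K, N, Y → queue [O, Q, W, X, K, N, Y]
Visit O; enqueue J, P → queue [Q, W, X, K, N, Y, J, P]
Visit Q; enqueue L → queue [W, X, K, N, Y, J, P, L]
Visit W → queue [X, K, N, Y, J, P, L]
Visit X; enqueue R, S, T, V → queue [K, N, Y, J, P, L, R, S, T, V]
Visit K; enqueue U → queue [N, Y, J, P, L, R, S, T, V, U]
Visit N; enqueue M → queue [Y, J, P, L, R, S, T, V, U, M]
Visit Y → queue [J, P, L, R, S, T, V, U, M]
Visit J → queue [P, L, R, S, T, V, U, M]
Visit P → queue [L, R, S, T, V, U, M]
Visit L → queue [R, S, T, V, U, M]
Visit R → queue [S, T, V, U, M]
Visit S → queue [T, V, U, M]
Visit T → queue [V, U, M]
Visit V → queue [U, M]
Visit U → queue [M]
Visit M → queue []

Z I O Q W X K N Y J P L R S T V U M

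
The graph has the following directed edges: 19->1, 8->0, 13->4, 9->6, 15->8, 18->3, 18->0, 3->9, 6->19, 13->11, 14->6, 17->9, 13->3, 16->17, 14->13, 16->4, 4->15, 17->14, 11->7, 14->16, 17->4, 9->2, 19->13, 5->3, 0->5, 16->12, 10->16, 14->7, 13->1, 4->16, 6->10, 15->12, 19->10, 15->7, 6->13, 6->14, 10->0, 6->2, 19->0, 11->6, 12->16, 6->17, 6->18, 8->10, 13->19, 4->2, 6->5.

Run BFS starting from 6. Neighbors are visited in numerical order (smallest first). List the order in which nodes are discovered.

Visit 6; enqueue 2, 5, 10, 13, 14, 17, 18, 19 → queue [2, 5, 10, 13, 14, 17, 18, 19]
Visit 2 → queue [5, 10, 13, 14, 17, 18, 19]
Visit 5; enqueue 3 → queue [10, 13, 14, 17, 18, 19, 3]
Visit 10; enqueue 0, 16 → queue [13, 14, 17, 18, 19, 3, 0, 16]
Visit 13; enqueue 1, 4, 11 → queue [14, 17, 18, 19, 3, 0, 16, 1, 4, 11]
Visit 14; enqueue 7 → queue [17, 18, 19, 3, 0, 16, 1, 4, 11, 7]
Visit 17; enqueue 9 → queue [18, 19, 3, 0, 16, 1, 4, 11, 7, 9]
Visit 18 → queue [19, 3, 0, 16, 1, 4, 11, 7, 9]
Visit 19 → queue [3, 0, 16, 1, 4, 11, 7, 9]
Visit 3 → queue [0, 16, 1, 4, 11, 7, 9]
Visit 0 → queue [16, 1, 4, 11, 7, 9]
Visit 16; enqueue 12 → queue [1, 4, 11, 7, 9, 12]
Visit 1 → queue [4, 11, 7, 9, 12]
Visit 4; enqueue 15 → queue [11, 7, 9, 12, 15]
Visit 11 → queue [7, 9, 12, 15]
Visit 7 → queue [9, 12, 15]
Visit 9 → queue [12, 15]
Visit 12 → queue [15]
Visit 15; enqueue 8 → queue [8]
Visit 8 → queue []

6, 2, 5, 10, 13, 14, 17, 18, 19, 3, 0, 16, 1, 4, 11, 7, 9, 12, 15, 8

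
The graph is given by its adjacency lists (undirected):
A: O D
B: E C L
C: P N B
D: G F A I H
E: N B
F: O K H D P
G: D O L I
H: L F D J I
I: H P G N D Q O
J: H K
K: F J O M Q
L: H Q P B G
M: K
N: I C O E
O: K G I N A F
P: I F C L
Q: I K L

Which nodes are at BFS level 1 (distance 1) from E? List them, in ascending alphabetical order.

B, N

Level 0: E
Level 1: B, N
Level 2: C, I, L, O
Level 3: A, D, F, G, H, K, P, Q
Level 4: J, M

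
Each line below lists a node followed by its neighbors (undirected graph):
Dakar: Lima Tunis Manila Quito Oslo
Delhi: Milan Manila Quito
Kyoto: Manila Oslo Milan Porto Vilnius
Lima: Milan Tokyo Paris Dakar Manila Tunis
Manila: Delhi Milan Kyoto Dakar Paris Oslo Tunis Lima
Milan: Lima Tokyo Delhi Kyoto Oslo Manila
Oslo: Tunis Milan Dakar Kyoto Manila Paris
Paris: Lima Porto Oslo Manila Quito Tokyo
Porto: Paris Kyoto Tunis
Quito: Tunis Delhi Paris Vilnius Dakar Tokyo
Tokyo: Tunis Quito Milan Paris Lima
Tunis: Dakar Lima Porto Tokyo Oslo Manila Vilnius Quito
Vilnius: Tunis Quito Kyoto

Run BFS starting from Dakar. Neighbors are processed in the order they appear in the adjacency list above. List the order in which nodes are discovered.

Dakar -> Lima -> Tunis -> Manila -> Quito -> Oslo -> Milan -> Tokyo -> Paris -> Porto -> Vilnius -> Delhi -> Kyoto

Visit Dakar; enqueue Lima, Tunis, Manila, Quito, Oslo → queue [Lima, Tunis, Manila, Quito, Oslo]
Visit Lima; enqueue Milan, Tokyo, Paris → queue [Tunis, Manila, Quito, Oslo, Milan, Tokyo, Paris]
Visit Tunis; enqueue Porto, Vilnius → queue [Manila, Quito, Oslo, Milan, Tokyo, Paris, Porto, Vilnius]
Visit Manila; enqueue Delhi, Kyoto → queue [Quito, Oslo, Milan, Tokyo, Paris, Porto, Vilnius, Delhi, Kyoto]
Visit Quito → queue [Oslo, Milan, Tokyo, Paris, Porto, Vilnius, Delhi, Kyoto]
Visit Oslo → queue [Milan, Tokyo, Paris, Porto, Vilnius, Delhi, Kyoto]
Visit Milan → queue [Tokyo, Paris, Porto, Vilnius, Delhi, Kyoto]
Visit Tokyo → queue [Paris, Porto, Vilnius, Delhi, Kyoto]
Visit Paris → queue [Porto, Vilnius, Delhi, Kyoto]
Visit Porto → queue [Vilnius, Delhi, Kyoto]
Visit Vilnius → queue [Delhi, Kyoto]
Visit Delhi → queue [Kyoto]
Visit Kyoto → queue []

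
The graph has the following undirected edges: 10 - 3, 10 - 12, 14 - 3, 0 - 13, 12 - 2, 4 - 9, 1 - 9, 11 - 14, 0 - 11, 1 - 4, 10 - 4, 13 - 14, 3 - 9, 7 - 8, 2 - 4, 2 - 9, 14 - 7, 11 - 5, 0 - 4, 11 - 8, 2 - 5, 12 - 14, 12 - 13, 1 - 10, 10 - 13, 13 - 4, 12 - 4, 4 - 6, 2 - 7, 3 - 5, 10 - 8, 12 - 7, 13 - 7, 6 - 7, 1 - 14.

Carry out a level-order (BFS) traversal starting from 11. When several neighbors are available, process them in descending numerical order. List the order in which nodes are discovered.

11, 14, 8, 5, 0, 13, 12, 7, 3, 1, 10, 2, 4, 6, 9

Visit 11; enqueue 14, 8, 5, 0 → queue [14, 8, 5, 0]
Visit 14; enqueue 13, 12, 7, 3, 1 → queue [8, 5, 0, 13, 12, 7, 3, 1]
Visit 8; enqueue 10 → queue [5, 0, 13, 12, 7, 3, 1, 10]
Visit 5; enqueue 2 → queue [0, 13, 12, 7, 3, 1, 10, 2]
Visit 0; enqueue 4 → queue [13, 12, 7, 3, 1, 10, 2, 4]
Visit 13 → queue [12, 7, 3, 1, 10, 2, 4]
Visit 12 → queue [7, 3, 1, 10, 2, 4]
Visit 7; enqueue 6 → queue [3, 1, 10, 2, 4, 6]
Visit 3; enqueue 9 → queue [1, 10, 2, 4, 6, 9]
Visit 1 → queue [10, 2, 4, 6, 9]
Visit 10 → queue [2, 4, 6, 9]
Visit 2 → queue [4, 6, 9]
Visit 4 → queue [6, 9]
Visit 6 → queue [9]
Visit 9 → queue []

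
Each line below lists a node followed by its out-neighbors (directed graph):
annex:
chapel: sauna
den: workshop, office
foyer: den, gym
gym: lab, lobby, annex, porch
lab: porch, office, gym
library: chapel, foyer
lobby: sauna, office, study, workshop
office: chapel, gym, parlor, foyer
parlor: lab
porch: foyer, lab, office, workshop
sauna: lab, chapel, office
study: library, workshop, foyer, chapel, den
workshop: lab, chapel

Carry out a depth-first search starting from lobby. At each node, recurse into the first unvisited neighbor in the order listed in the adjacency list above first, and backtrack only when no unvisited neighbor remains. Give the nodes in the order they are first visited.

Visit lobby
lobby → sauna
sauna → lab
lab → porch
porch → foyer
foyer → den
den → workshop
workshop → chapel
den → office
office → gym
gym → annex
office → parlor
lobby → study
study → library

lobby → sauna → lab → porch → foyer → den → workshop → chapel → office → gym → annex → parlor → study → library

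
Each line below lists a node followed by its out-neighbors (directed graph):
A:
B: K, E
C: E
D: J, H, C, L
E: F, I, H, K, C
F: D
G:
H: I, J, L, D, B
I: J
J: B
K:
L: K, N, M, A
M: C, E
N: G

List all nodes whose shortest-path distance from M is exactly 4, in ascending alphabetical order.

Level 0: M
Level 1: C, E
Level 2: F, H, I, K
Level 3: B, D, J, L
Level 4: A, N
Level 5: G

A, N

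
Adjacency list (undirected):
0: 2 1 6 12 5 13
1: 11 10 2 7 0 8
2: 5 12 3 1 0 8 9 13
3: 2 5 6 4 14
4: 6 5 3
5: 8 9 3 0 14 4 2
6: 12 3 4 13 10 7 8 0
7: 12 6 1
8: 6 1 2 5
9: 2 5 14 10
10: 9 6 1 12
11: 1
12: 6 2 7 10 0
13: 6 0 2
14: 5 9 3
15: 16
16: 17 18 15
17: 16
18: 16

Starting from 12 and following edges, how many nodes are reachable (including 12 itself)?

BFS from 12 visits: 12, 0, 2, 6, 7, 10, 1, 5, 13, 3, 8, 9, 4, 11, 14
Reachable nodes: 15 of 19 total.

15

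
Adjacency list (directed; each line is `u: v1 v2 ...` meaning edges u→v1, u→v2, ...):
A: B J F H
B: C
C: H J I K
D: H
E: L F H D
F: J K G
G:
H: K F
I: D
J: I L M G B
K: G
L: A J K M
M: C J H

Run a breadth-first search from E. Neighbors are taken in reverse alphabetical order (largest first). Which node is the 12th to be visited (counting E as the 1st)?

I

Visit E; enqueue L, H, F, D → queue [L, H, F, D]
Visit L; enqueue M, K, J, A → queue [H, F, D, M, K, J, A]
Visit H → queue [F, D, M, K, J, A]
Visit F; enqueue G → queue [D, M, K, J, A, G]
Visit D → queue [M, K, J, A, G]
Visit M; enqueue C → queue [K, J, A, G, C]
Visit K → queue [J, A, G, C]
Visit J; enqueue I, B → queue [A, G, C, I, B]
Visit A → queue [G, C, I, B]
Visit G → queue [C, I, B]
Visit C → queue [I, B]
Visit I → queue [B]
Visit B → queue []

Visit order: E, L, H, F, D, M, K, J, A, G, C, I, B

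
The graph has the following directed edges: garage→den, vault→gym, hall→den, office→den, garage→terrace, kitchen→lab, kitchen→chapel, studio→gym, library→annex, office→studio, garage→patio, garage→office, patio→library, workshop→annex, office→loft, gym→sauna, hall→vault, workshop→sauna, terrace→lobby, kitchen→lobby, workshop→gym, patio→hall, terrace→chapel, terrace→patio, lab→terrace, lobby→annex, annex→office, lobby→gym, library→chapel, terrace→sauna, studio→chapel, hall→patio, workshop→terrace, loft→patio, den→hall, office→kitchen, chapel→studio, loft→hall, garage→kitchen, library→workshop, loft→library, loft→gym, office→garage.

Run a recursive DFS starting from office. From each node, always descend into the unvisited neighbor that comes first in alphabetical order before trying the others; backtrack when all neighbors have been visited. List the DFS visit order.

Visit office
office → den
den → hall
hall → patio
patio → library
library → annex
library → chapel
chapel → studio
studio → gym
gym → sauna
library → workshop
workshop → terrace
terrace → lobby
hall → vault
office → garage
garage → kitchen
kitchen → lab
office → loft

office → den → hall → patio → library → annex → chapel → studio → gym → sauna → workshop → terrace → lobby → vault → garage → kitchen → lab → loft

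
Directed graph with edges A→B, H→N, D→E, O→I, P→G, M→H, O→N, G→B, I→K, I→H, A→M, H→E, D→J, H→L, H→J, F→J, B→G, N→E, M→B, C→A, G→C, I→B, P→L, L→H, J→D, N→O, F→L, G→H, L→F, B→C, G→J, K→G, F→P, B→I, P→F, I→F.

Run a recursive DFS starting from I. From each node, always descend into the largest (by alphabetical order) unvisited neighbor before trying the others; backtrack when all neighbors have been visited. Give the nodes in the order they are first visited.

Visit I
I → K
K → G
G → J
J → D
D → E
G → H
H → N
N → O
H → L
L → F
F → P
G → C
C → A
A → M
M → B

I K G J D E H N O L F P C A M B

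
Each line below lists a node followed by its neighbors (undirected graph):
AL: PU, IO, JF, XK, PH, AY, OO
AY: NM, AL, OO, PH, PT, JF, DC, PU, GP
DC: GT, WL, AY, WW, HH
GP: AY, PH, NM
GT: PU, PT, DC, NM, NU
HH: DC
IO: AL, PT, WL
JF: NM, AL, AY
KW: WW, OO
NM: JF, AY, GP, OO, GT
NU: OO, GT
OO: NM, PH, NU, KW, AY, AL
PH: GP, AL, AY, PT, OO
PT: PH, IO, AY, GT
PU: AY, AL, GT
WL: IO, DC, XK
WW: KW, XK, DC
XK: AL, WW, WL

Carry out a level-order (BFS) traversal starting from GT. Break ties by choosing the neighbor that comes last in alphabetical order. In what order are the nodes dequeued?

GT → PU → PT → NU → NM → DC → AY → AL → PH → IO → OO → JF → GP → WW → WL → HH → XK → KW

Visit GT; enqueue PU, PT, NU, NM, DC → queue [PU, PT, NU, NM, DC]
Visit PU; enqueue AY, AL → queue [PT, NU, NM, DC, AY, AL]
Visit PT; enqueue PH, IO → queue [NU, NM, DC, AY, AL, PH, IO]
Visit NU; enqueue OO → queue [NM, DC, AY, AL, PH, IO, OO]
Visit NM; enqueue JF, GP → queue [DC, AY, AL, PH, IO, OO, JF, GP]
Visit DC; enqueue WW, WL, HH → queue [AY, AL, PH, IO, OO, JF, GP, WW, WL, HH]
Visit AY → queue [AL, PH, IO, OO, JF, GP, WW, WL, HH]
Visit AL; enqueue XK → queue [PH, IO, OO, JF, GP, WW, WL, HH, XK]
Visit PH → queue [IO, OO, JF, GP, WW, WL, HH, XK]
Visit IO → queue [OO, JF, GP, WW, WL, HH, XK]
Visit OO; enqueue KW → queue [JF, GP, WW, WL, HH, XK, KW]
Visit JF → queue [GP, WW, WL, HH, XK, KW]
Visit GP → queue [WW, WL, HH, XK, KW]
Visit WW → queue [WL, HH, XK, KW]
Visit WL → queue [HH, XK, KW]
Visit HH → queue [XK, KW]
Visit XK → queue [KW]
Visit KW → queue []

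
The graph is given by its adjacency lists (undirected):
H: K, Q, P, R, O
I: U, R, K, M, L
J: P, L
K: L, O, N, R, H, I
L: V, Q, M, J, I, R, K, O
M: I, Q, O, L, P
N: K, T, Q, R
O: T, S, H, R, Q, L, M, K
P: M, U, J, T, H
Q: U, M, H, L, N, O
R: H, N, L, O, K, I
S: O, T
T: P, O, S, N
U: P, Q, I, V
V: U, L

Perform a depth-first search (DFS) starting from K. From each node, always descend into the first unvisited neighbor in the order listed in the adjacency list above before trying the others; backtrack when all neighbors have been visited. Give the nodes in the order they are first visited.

Visit K
K → L
L → V
V → U
U → P
P → M
M → I
I → R
R → H
H → Q
Q → N
N → T
T → O
O → S
P → J

K, L, V, U, P, M, I, R, H, Q, N, T, O, S, J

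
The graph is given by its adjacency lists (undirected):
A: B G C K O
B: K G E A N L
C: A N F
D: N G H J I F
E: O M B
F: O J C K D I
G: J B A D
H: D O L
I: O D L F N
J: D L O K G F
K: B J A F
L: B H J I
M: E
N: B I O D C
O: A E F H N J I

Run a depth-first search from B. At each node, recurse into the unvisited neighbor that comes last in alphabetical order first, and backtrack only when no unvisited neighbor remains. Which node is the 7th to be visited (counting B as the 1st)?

F

Visit B
B → N
N → O
O → J
J → L
L → I
I → F
F → K
K → A
A → G
G → D
D → H
A → C
O → E
E → M

Visit order: B, N, O, J, L, I, F, K, A, G, D, H, C, E, M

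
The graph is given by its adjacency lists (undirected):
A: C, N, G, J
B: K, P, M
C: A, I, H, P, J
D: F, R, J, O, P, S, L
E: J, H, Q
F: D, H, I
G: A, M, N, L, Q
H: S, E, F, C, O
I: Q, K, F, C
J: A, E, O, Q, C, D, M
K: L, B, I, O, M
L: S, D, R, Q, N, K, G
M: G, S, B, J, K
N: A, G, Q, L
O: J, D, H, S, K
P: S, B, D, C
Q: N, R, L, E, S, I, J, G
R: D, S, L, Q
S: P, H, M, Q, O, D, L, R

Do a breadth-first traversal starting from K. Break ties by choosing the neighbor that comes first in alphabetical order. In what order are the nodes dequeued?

Visit K; enqueue B, I, L, M, O → queue [B, I, L, M, O]
Visit B; enqueue P → queue [I, L, M, O, P]
Visit I; enqueue C, F, Q → queue [L, M, O, P, C, F, Q]
Visit L; enqueue D, G, N, R, S → queue [M, O, P, C, F, Q, D, G, N, R, S]
Visit M; enqueue J → queue [O, P, C, F, Q, D, G, N, R, S, J]
Visit O; enqueue H → queue [P, C, F, Q, D, G, N, R, S, J, H]
Visit P → queue [C, F, Q, D, G, N, R, S, J, H]
Visit C; enqueue A → queue [F, Q, D, G, N, R, S, J, H, A]
Visit F → queue [Q, D, G, N, R, S, J, H, A]
Visit Q; enqueue E → queue [D, G, N, R, S, J, H, A, E]
Visit D → queue [G, N, R, S, J, H, A, E]
Visit G → queue [N, R, S, J, H, A, E]
Visit N → queue [R, S, J, H, A, E]
Visit R → queue [S, J, H, A, E]
Visit S → queue [J, H, A, E]
Visit J → queue [H, A, E]
Visit H → queue [A, E]
Visit A → queue [E]
Visit E → queue []

K B I L M O P C F Q D G N R S J H A E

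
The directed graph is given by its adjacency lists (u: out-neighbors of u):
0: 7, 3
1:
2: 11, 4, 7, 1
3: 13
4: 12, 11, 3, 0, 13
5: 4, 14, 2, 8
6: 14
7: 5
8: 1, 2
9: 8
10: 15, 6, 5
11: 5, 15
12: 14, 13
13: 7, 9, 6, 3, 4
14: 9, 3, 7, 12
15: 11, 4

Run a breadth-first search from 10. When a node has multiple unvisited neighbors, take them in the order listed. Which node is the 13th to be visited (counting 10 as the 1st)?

Visit 10; enqueue 15, 6, 5 → queue [15, 6, 5]
Visit 15; enqueue 11, 4 → queue [6, 5, 11, 4]
Visit 6; enqueue 14 → queue [5, 11, 4, 14]
Visit 5; enqueue 2, 8 → queue [11, 4, 14, 2, 8]
Visit 11 → queue [4, 14, 2, 8]
Visit 4; enqueue 12, 3, 0, 13 → queue [14, 2, 8, 12, 3, 0, 13]
Visit 14; enqueue 9, 7 → queue [2, 8, 12, 3, 0, 13, 9, 7]
Visit 2; enqueue 1 → queue [8, 12, 3, 0, 13, 9, 7, 1]
Visit 8 → queue [12, 3, 0, 13, 9, 7, 1]
Visit 12 → queue [3, 0, 13, 9, 7, 1]
Visit 3 → queue [0, 13, 9, 7, 1]
Visit 0 → queue [13, 9, 7, 1]
Visit 13 → queue [9, 7, 1]
Visit 9 → queue [7, 1]
Visit 7 → queue [1]
Visit 1 → queue []

Visit order: 10, 15, 6, 5, 11, 4, 14, 2, 8, 12, 3, 0, 13, 9, 7, 1

13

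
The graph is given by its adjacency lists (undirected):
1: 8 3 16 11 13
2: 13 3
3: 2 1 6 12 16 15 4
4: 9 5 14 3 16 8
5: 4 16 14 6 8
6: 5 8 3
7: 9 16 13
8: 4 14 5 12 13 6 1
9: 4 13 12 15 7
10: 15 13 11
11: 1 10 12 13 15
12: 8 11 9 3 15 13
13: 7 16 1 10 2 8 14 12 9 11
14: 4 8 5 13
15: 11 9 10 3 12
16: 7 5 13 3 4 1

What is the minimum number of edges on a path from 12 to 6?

Level 0: 12
Level 1: 3, 8, 9, 11, 13, 15
Level 2: 1, 2, 4, 5, 6, 7, 10, 14, 16
6 first appears at level 2.

2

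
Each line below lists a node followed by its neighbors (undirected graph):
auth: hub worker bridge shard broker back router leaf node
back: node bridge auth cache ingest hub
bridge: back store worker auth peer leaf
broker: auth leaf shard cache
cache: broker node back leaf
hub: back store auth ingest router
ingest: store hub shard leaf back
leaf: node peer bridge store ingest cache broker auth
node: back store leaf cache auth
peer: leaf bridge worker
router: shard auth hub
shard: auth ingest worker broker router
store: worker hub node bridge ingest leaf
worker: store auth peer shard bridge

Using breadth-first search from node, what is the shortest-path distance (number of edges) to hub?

Level 0: node
Level 1: auth, back, cache, leaf, store
Level 2: bridge, broker, hub, ingest, peer, router, shard, worker
hub first appears at level 2.

2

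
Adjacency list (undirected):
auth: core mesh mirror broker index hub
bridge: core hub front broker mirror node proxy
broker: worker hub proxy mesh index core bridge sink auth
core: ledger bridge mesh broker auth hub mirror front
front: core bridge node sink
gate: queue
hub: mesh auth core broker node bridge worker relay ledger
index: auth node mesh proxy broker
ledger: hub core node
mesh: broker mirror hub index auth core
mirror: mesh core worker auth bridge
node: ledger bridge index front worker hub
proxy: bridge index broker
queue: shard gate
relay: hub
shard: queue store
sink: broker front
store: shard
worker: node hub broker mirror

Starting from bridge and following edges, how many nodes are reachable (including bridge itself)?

BFS from bridge visits: bridge, broker, core, front, hub, mirror, node, proxy, auth, index, mesh, sink, worker, ledger, relay
Reachable nodes: 15 of 19 total.

15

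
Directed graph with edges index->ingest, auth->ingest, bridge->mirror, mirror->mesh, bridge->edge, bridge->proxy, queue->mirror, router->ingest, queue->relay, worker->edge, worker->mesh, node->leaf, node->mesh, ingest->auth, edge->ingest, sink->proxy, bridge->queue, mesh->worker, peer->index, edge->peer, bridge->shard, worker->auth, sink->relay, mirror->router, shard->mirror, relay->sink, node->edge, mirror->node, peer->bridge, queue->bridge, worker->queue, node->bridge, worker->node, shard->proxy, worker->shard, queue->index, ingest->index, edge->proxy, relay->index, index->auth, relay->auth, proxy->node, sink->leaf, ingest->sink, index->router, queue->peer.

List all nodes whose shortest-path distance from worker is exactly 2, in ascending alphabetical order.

bridge, index, ingest, leaf, mirror, peer, proxy, relay

Level 0: worker
Level 1: auth, edge, mesh, node, queue, shard
Level 2: bridge, index, ingest, leaf, mirror, peer, proxy, relay
Level 3: router, sink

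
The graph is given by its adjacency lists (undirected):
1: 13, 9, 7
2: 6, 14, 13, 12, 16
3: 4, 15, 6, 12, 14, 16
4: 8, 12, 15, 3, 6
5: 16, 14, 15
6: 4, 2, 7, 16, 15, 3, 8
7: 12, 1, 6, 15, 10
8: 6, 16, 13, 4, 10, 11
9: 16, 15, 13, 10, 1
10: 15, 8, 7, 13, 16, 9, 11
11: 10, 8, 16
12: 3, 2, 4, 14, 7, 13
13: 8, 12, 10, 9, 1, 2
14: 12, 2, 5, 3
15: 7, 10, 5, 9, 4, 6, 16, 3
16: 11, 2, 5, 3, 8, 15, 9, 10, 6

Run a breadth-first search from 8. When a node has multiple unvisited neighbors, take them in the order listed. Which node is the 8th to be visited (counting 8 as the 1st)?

Visit 8; enqueue 6, 16, 13, 4, 10, 11 → queue [6, 16, 13, 4, 10, 11]
Visit 6; enqueue 2, 7, 15, 3 → queue [16, 13, 4, 10, 11, 2, 7, 15, 3]
Visit 16; enqueue 5, 9 → queue [13, 4, 10, 11, 2, 7, 15, 3, 5, 9]
Visit 13; enqueue 12, 1 → queue [4, 10, 11, 2, 7, 15, 3, 5, 9, 12, 1]
Visit 4 → queue [10, 11, 2, 7, 15, 3, 5, 9, 12, 1]
Visit 10 → queue [11, 2, 7, 15, 3, 5, 9, 12, 1]
Visit 11 → queue [2, 7, 15, 3, 5, 9, 12, 1]
Visit 2; enqueue 14 → queue [7, 15, 3, 5, 9, 12, 1, 14]
Visit 7 → queue [15, 3, 5, 9, 12, 1, 14]
Visit 15 → queue [3, 5, 9, 12, 1, 14]
Visit 3 → queue [5, 9, 12, 1, 14]
Visit 5 → queue [9, 12, 1, 14]
Visit 9 → queue [12, 1, 14]
Visit 12 → queue [1, 14]
Visit 1 → queue [14]
Visit 14 → queue []

Visit order: 8, 6, 16, 13, 4, 10, 11, 2, 7, 15, 3, 5, 9, 12, 1, 14

2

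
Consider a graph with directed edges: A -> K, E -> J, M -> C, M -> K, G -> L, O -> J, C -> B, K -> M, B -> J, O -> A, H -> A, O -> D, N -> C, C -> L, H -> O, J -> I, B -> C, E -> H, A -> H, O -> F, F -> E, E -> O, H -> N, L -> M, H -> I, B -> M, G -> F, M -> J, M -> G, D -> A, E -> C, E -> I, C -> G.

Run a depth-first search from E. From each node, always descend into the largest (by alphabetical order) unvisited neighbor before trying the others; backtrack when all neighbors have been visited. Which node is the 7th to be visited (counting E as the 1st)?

Visit E
E → O
O → J
J → I
O → F
O → D
D → A
A → K
K → M
M → G
G → L
M → C
C → B
A → H
H → N

Visit order: E, O, J, I, F, D, A, K, M, G, L, C, B, H, N

A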